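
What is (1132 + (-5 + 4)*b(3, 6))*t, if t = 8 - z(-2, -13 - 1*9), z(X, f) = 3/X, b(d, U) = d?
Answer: 21451/2 ≈ 10726.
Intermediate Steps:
t = 19/2 (t = 8 - 3/(-2) = 8 - 3*(-1)/2 = 8 - 1*(-3/2) = 8 + 3/2 = 19/2 ≈ 9.5000)
(1132 + (-5 + 4)*b(3, 6))*t = (1132 + (-5 + 4)*3)*(19/2) = (1132 - 1*3)*(19/2) = (1132 - 3)*(19/2) = 1129*(19/2) = 21451/2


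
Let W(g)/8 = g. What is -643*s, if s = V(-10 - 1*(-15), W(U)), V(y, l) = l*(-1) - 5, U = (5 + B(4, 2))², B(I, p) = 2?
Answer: 255271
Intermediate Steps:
U = 49 (U = (5 + 2)² = 7² = 49)
W(g) = 8*g
V(y, l) = -5 - l (V(y, l) = -l - 5 = -5 - l)
s = -397 (s = -5 - 8*49 = -5 - 1*392 = -5 - 392 = -397)
-643*s = -643*(-397) = 255271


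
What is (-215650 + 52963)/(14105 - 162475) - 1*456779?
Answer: -67772137543/148370 ≈ -4.5678e+5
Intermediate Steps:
(-215650 + 52963)/(14105 - 162475) - 1*456779 = -162687/(-148370) - 456779 = -162687*(-1/148370) - 456779 = 162687/148370 - 456779 = -67772137543/148370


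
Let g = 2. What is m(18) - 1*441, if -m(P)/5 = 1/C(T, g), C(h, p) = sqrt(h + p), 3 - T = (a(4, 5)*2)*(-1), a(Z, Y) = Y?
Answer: -441 - sqrt(15)/3 ≈ -442.29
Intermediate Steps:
T = 13 (T = 3 - 5*2*(-1) = 3 - 10*(-1) = 3 - 1*(-10) = 3 + 10 = 13)
m(P) = -sqrt(15)/3 (m(P) = -5/sqrt(13 + 2) = -5*sqrt(15)/15 = -sqrt(15)/3)
m(18) - 1*441 = -sqrt(15)/3 - 1*441 = -sqrt(15)/3 - 441 = -441 - sqrt(15)/3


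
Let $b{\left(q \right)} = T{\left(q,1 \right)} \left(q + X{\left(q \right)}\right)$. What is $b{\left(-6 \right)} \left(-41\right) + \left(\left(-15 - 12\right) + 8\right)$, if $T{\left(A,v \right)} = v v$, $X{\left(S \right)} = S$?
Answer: $473$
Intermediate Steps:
$T{\left(A,v \right)} = v^{2}$
$b{\left(q \right)} = 2 q$ ($b{\left(q \right)} = 1^{2} \left(q + q\right) = 1 \cdot 2 q = 2 q$)
$b{\left(-6 \right)} \left(-41\right) + \left(\left(-15 - 12\right) + 8\right) = 2 \left(-6\right) \left(-41\right) + \left(\left(-15 - 12\right) + 8\right) = \left(-12\right) \left(-41\right) + \left(-27 + 8\right) = 492 - 19 = 473$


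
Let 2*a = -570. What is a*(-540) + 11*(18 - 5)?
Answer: 154043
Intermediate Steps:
a = -285 (a = (1/2)*(-570) = -285)
a*(-540) + 11*(18 - 5) = -285*(-540) + 11*(18 - 5) = 153900 + 11*13 = 153900 + 143 = 154043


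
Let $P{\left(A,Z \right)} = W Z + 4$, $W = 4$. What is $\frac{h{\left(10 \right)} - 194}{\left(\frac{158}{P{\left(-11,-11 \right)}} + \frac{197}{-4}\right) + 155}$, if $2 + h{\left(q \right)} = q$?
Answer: $- \frac{930}{509} \approx -1.8271$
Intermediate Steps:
$P{\left(A,Z \right)} = 4 + 4 Z$ ($P{\left(A,Z \right)} = 4 Z + 4 = 4 + 4 Z$)
$h{\left(q \right)} = -2 + q$
$\frac{h{\left(10 \right)} - 194}{\left(\frac{158}{P{\left(-11,-11 \right)}} + \frac{197}{-4}\right) + 155} = \frac{\left(-2 + 10\right) - 194}{\left(\frac{158}{4 + 4 \left(-11\right)} + \frac{197}{-4}\right) + 155} = \frac{8 - 194}{\left(\frac{158}{4 - 44} + 197 \left(- \frac{1}{4}\right)\right) + 155} = - \frac{186}{\left(\frac{158}{-40} - \frac{197}{4}\right) + 155} = - \frac{186}{\left(158 \left(- \frac{1}{40}\right) - \frac{197}{4}\right) + 155} = - \frac{186}{\left(- \frac{79}{20} - \frac{197}{4}\right) + 155} = - \frac{186}{- \frac{266}{5} + 155} = - \frac{186}{\frac{509}{5}} = \left(-186\right) \frac{5}{509} = - \frac{930}{509}$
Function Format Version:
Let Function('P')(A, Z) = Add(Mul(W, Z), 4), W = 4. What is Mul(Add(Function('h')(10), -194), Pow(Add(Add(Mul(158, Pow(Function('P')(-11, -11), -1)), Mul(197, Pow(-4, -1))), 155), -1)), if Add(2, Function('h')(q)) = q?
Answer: Rational(-930, 509) ≈ -1.8271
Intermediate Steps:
Function('P')(A, Z) = Add(4, Mul(4, Z)) (Function('P')(A, Z) = Add(Mul(4, Z), 4) = Add(4, Mul(4, Z)))
Function('h')(q) = Add(-2, q)
Mul(Add(Function('h')(10), -194), Pow(Add(Add(Mul(158, Pow(Function('P')(-11, -11), -1)), Mul(197, Pow(-4, -1))), 155), -1)) = Mul(Add(Add(-2, 10), -194), Pow(Add(Add(Mul(158, Pow(Add(4, Mul(4, -11)), -1)), Mul(197, Pow(-4, -1))), 155), -1)) = Mul(Add(8, -194), Pow(Add(Add(Mul(158, Pow(Add(4, -44), -1)), Mul(197, Rational(-1, 4))), 155), -1)) = Mul(-186, Pow(Add(Add(Mul(158, Pow(-40, -1)), Rational(-197, 4)), 155), -1)) = Mul(-186, Pow(Add(Add(Mul(158, Rational(-1, 40)), Rational(-197, 4)), 155), -1)) = Mul(-186, Pow(Add(Add(Rational(-79, 20), Rational(-197, 4)), 155), -1)) = Mul(-186, Pow(Add(Rational(-266, 5), 155), -1)) = Mul(-186, Pow(Rational(509, 5), -1)) = Mul(-186, Rational(5, 509)) = Rational(-930, 509)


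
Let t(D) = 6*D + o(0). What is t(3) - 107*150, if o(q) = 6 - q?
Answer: -16026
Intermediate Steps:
t(D) = 6 + 6*D (t(D) = 6*D + (6 - 1*0) = 6*D + (6 + 0) = 6*D + 6 = 6 + 6*D)
t(3) - 107*150 = (6 + 6*3) - 107*150 = (6 + 18) - 16050 = 24 - 16050 = -16026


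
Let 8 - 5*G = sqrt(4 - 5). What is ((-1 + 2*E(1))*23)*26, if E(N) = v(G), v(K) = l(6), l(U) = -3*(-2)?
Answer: 6578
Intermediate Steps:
l(U) = 6
G = 8/5 - I/5 (G = 8/5 - sqrt(4 - 5)/5 = 8/5 - I/5 ≈ 1.6 - 0.2*I)
v(K) = 6
E(N) = 6
((-1 + 2*E(1))*23)*26 = ((-1 + 2*6)*23)*26 = ((-1 + 12)*23)*26 = (11*23)*26 = 253*26 = 6578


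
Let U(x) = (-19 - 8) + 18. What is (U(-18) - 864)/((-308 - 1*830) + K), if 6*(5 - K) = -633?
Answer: 582/685 ≈ 0.84964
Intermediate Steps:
K = 221/2 (K = 5 - ⅙*(-633) = 5 + 211/2 = 221/2 ≈ 110.50)
U(x) = -9 (U(x) = -27 + 18 = -9)
(U(-18) - 864)/((-308 - 1*830) + K) = (-9 - 864)/((-308 - 1*830) + 221/2) = -873/((-308 - 830) + 221/2) = -873/(-1138 + 221/2) = -873/(-2055/2) = -873*(-2/2055) = 582/685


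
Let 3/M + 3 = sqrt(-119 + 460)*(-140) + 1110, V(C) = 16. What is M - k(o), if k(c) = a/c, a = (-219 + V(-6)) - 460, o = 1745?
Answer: 3612958968/9524473495 - 420*sqrt(341)/5458151 ≈ 0.37791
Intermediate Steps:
a = -663 (a = (-219 + 16) - 460 = -203 - 460 = -663)
k(c) = -663/c
M = 3/(1107 - 140*sqrt(341)) (M = 3/(-3 + (sqrt(-119 + 460)*(-140) + 1110)) = 3/(-3 + (sqrt(341)*(-140) + 1110)) = 3/(-3 + (-140*sqrt(341) + 1110)) = 3/(-3 + (1110 - 140*sqrt(341))) = 3/(1107 - 140*sqrt(341)) ≈ -0.0020294)
M - k(o) = (-3321/5458151 - 420*sqrt(341)/5458151) - (-663)/1745 = (-3321/5458151 - 420*sqrt(341)/5458151) - 1*(-663/1745) = (-3321/5458151 - 420*sqrt(341)/5458151) + 663/1745 = 3612958968/9524473495 - 420*sqrt(341)/5458151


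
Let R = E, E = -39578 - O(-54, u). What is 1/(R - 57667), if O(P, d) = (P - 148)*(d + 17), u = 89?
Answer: -1/75833 ≈ -1.3187e-5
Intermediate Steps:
O(P, d) = (-148 + P)*(17 + d)
E = -18166 (E = -39578 - (-2516 - 148*89 + 17*(-54) - 54*89) = -39578 - (-2516 - 13172 - 918 - 4806) = -39578 - 1*(-21412) = -39578 + 21412 = -18166)
R = -18166
1/(R - 57667) = 1/(-18166 - 57667) = 1/(-75833) = -1/75833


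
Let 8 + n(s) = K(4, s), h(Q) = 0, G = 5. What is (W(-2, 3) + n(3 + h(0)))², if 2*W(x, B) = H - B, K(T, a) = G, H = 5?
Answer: 4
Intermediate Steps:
K(T, a) = 5
W(x, B) = 5/2 - B/2 (W(x, B) = (5 - B)/2 = 5/2 - B/2)
n(s) = -3 (n(s) = -8 + 5 = -3)
(W(-2, 3) + n(3 + h(0)))² = ((5/2 - ½*3) - 3)² = ((5/2 - 3/2) - 3)² = (1 - 3)² = (-2)² = 4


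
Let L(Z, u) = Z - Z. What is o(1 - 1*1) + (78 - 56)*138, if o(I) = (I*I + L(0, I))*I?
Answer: 3036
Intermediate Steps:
L(Z, u) = 0
o(I) = I**3 (o(I) = (I*I + 0)*I = (I**2 + 0)*I = I**2*I = I**3)
o(1 - 1*1) + (78 - 56)*138 = (1 - 1*1)**3 + (78 - 56)*138 = (1 - 1)**3 + 22*138 = 0**3 + 3036 = 0 + 3036 = 3036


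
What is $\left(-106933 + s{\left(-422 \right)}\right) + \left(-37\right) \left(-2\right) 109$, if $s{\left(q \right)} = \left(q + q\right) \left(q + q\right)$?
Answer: $613469$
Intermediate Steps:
$s{\left(q \right)} = 4 q^{2}$ ($s{\left(q \right)} = 2 q 2 q = 4 q^{2}$)
$\left(-106933 + s{\left(-422 \right)}\right) + \left(-37\right) \left(-2\right) 109 = \left(-106933 + 4 \left(-422\right)^{2}\right) + \left(-37\right) \left(-2\right) 109 = \left(-106933 + 4 \cdot 178084\right) + 74 \cdot 109 = \left(-106933 + 712336\right) + 8066 = 605403 + 8066 = 613469$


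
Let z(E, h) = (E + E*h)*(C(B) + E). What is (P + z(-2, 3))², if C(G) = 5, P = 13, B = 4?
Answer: 121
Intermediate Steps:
z(E, h) = (5 + E)*(E + E*h) (z(E, h) = (E + E*h)*(5 + E) = (5 + E)*(E + E*h))
(P + z(-2, 3))² = (13 - 2*(5 - 2 + 5*3 - 2*3))² = (13 - 2*(5 - 2 + 15 - 6))² = (13 - 2*12)² = (13 - 24)² = (-11)² = 121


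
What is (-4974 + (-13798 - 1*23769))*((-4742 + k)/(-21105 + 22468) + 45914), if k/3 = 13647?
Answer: -2663788988721/1363 ≈ -1.9544e+9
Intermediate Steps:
k = 40941 (k = 3*13647 = 40941)
(-4974 + (-13798 - 1*23769))*((-4742 + k)/(-21105 + 22468) + 45914) = (-4974 + (-13798 - 1*23769))*((-4742 + 40941)/(-21105 + 22468) + 45914) = (-4974 + (-13798 - 23769))*(36199/1363 + 45914) = (-4974 - 37567)*(36199*(1/1363) + 45914) = -42541*(36199/1363 + 45914) = -42541*62616981/1363 = -2663788988721/1363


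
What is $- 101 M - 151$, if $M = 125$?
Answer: $-12776$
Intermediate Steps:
$- 101 M - 151 = \left(-101\right) 125 - 151 = -12625 - 151 = -12776$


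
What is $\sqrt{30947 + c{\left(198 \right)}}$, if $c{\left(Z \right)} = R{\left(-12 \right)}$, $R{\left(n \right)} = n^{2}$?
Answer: $\sqrt{31091} \approx 176.33$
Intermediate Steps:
$c{\left(Z \right)} = 144$ ($c{\left(Z \right)} = \left(-12\right)^{2} = 144$)
$\sqrt{30947 + c{\left(198 \right)}} = \sqrt{30947 + 144} = \sqrt{31091}$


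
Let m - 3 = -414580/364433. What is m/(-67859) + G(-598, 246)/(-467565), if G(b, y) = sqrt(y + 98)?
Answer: -678719/24730058947 - 2*sqrt(86)/467565 ≈ -6.7113e-5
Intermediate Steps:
m = 678719/364433 (m = 3 - 414580/364433 = 678719/364433 ≈ 1.8624)
G(b, y) = sqrt(98 + y)
m/(-67859) + G(-598, 246)/(-467565) = (678719/364433)/(-67859) + sqrt(98 + 246)/(-467565) = (678719/364433)*(-1/67859) + sqrt(344)*(-1/467565) = -678719/24730058947 + (2*sqrt(86))*(-1/467565) = -678719/24730058947 - 2*sqrt(86)/467565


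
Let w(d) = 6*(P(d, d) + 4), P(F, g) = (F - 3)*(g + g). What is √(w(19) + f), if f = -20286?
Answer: 3*I*√1846 ≈ 128.9*I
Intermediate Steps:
P(F, g) = 2*g*(-3 + F) (P(F, g) = (-3 + F)*(2*g) = 2*g*(-3 + F))
w(d) = 24 + 12*d*(-3 + d) (w(d) = 6*(2*d*(-3 + d) + 4) = 6*(4 + 2*d*(-3 + d)) = 24 + 12*d*(-3 + d))
√(w(19) + f) = √((24 + 12*19*(-3 + 19)) - 20286) = √((24 + 12*19*16) - 20286) = √((24 + 3648) - 20286) = √(3672 - 20286) = √(-16614) = 3*I*√1846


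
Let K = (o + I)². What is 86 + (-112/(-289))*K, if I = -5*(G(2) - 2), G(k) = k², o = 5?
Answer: 27654/289 ≈ 95.689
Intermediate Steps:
I = -10 (I = -5*(2² - 2) = -5*(4 - 2) = -5*2 = -10)
K = 25 (K = (5 - 10)² = (-5)² = 25)
86 + (-112/(-289))*K = 86 - 112/(-289)*25 = 86 - 112*(-1/289)*25 = 86 + (112/289)*25 = 86 + 2800/289 = 27654/289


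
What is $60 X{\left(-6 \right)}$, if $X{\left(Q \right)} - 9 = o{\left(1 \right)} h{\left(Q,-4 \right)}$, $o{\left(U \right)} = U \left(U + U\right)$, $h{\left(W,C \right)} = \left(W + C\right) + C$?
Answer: $-1140$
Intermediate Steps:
$h{\left(W,C \right)} = W + 2 C$ ($h{\left(W,C \right)} = \left(C + W\right) + C = W + 2 C$)
$o{\left(U \right)} = 2 U^{2}$ ($o{\left(U \right)} = U 2 U = 2 U^{2}$)
$X{\left(Q \right)} = -7 + 2 Q$ ($X{\left(Q \right)} = 9 + 2 \cdot 1^{2} \left(Q + 2 \left(-4\right)\right) = 9 + 2 \cdot 1 \left(Q - 8\right) = 9 + 2 \left(-8 + Q\right) = 9 + \left(-16 + 2 Q\right) = -7 + 2 Q$)
$60 X{\left(-6 \right)} = 60 \left(-7 + 2 \left(-6\right)\right) = 60 \left(-7 - 12\right) = 60 \left(-19\right) = -1140$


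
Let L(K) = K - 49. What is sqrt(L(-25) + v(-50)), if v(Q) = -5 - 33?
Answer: 4*I*sqrt(7) ≈ 10.583*I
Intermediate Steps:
L(K) = -49 + K
v(Q) = -38
sqrt(L(-25) + v(-50)) = sqrt((-49 - 25) - 38) = sqrt(-74 - 38) = sqrt(-112) = 4*I*sqrt(7)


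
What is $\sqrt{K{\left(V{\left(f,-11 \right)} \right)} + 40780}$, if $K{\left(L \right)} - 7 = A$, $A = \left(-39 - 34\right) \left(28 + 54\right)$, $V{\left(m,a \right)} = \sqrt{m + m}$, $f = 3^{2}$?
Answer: $\sqrt{34801} \approx 186.55$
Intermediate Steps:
$f = 9$
$V{\left(m,a \right)} = \sqrt{2} \sqrt{m}$ ($V{\left(m,a \right)} = \sqrt{2 m} = \sqrt{2} \sqrt{m}$)
$A = -5986$ ($A = \left(-73\right) 82 = -5986$)
$K{\left(L \right)} = -5979$ ($K{\left(L \right)} = 7 - 5986 = -5979$)
$\sqrt{K{\left(V{\left(f,-11 \right)} \right)} + 40780} = \sqrt{-5979 + 40780} = \sqrt{34801}$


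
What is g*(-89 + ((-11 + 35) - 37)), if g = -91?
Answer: 9282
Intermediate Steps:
g*(-89 + ((-11 + 35) - 37)) = -91*(-89 + ((-11 + 35) - 37)) = -91*(-89 + (24 - 37)) = -91*(-89 - 13) = -91*(-102) = 9282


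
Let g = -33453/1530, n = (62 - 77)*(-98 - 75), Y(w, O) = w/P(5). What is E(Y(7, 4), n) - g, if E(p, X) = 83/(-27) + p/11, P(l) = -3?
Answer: 938029/50490 ≈ 18.579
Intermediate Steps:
Y(w, O) = -w/3 (Y(w, O) = w/(-3) = w*(-1/3) = -w/3)
n = 2595 (n = -15*(-173) = 2595)
g = -3717/170 (g = -33453*1/1530 = -3717/170 ≈ -21.865)
E(p, X) = -83/27 + p/11 (E(p, X) = 83*(-1/27) + p*(1/11) = -83/27 + p/11)
E(Y(7, 4), n) - g = (-83/27 + (-1/3*7)/11) - 1*(-3717/170) = (-83/27 + (1/11)*(-7/3)) + 3717/170 = (-83/27 - 7/33) + 3717/170 = -976/297 + 3717/170 = 938029/50490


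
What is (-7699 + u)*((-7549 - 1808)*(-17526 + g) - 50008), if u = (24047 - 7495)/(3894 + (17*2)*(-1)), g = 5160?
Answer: -858811422435638/965 ≈ -8.8996e+11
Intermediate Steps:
u = 4138/965 (u = 16552/(3894 + 34*(-1)) = 16552/(3894 - 34) = 16552/3860 = 16552*(1/3860) = 4138/965 ≈ 4.2881)
(-7699 + u)*((-7549 - 1808)*(-17526 + g) - 50008) = (-7699 + 4138/965)*((-7549 - 1808)*(-17526 + 5160) - 50008) = -7425397*(-9357*(-12366) - 50008)/965 = -7425397*(115708662 - 50008)/965 = -7425397/965*115658654 = -858811422435638/965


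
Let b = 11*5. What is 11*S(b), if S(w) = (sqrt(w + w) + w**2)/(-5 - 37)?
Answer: -33275/42 - 11*sqrt(110)/42 ≈ -795.01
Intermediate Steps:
b = 55
S(w) = -w**2/42 - sqrt(2)*sqrt(w)/42 (S(w) = (sqrt(2*w) + w**2)/(-42) = (sqrt(2)*sqrt(w) + w**2)*(-1/42) = (w**2 + sqrt(2)*sqrt(w))*(-1/42) = -w**2/42 - sqrt(2)*sqrt(w)/42)
11*S(b) = 11*(-1/42*55**2 - sqrt(2)*sqrt(55)/42) = 11*(-1/42*3025 - sqrt(110)/42) = 11*(-3025/42 - sqrt(110)/42) = -33275/42 - 11*sqrt(110)/42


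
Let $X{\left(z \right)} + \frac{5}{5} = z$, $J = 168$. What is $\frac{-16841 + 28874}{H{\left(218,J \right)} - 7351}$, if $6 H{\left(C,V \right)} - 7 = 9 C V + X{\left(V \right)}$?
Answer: $\frac{1719}{6802} \approx 0.25272$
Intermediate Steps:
$X{\left(z \right)} = -1 + z$
$H{\left(C,V \right)} = 1 + \frac{V}{6} + \frac{3 C V}{2}$ ($H{\left(C,V \right)} = \frac{7}{6} + \frac{9 C V + \left(-1 + V\right)}{6} = \frac{7}{6} + \frac{-1 + V + 9 C V}{6} = \frac{7}{6} + \left(- \frac{1}{6} + \frac{V}{6} + \frac{3 C V}{2}\right) = 1 + \frac{V}{6} + \frac{3 C V}{2}$)
$\frac{-16841 + 28874}{H{\left(218,J \right)} - 7351} = \frac{-16841 + 28874}{\left(1 + \frac{1}{6} \cdot 168 + \frac{3}{2} \cdot 218 \cdot 168\right) - 7351} = \frac{12033}{\left(1 + 28 + 54936\right) - 7351} = \frac{12033}{54965 - 7351} = \frac{12033}{47614} = 12033 \cdot \frac{1}{47614} = \frac{1719}{6802}$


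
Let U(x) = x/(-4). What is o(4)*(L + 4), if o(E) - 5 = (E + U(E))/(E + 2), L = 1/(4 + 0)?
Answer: 187/8 ≈ 23.375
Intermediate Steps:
U(x) = -x/4 (U(x) = x*(-¼) = -x/4)
L = ¼ (L = 1/4 = ¼ ≈ 0.25000)
o(E) = 5 + 3*E/(4*(2 + E)) (o(E) = 5 + (E - E/4)/(E + 2) = 5 + (3*E/4)/(2 + E) = 5 + 3*E/(4*(2 + E)))
o(4)*(L + 4) = ((40 + 23*4)/(4*(2 + 4)))*(¼ + 4) = ((¼)*(40 + 92)/6)*(17/4) = ((¼)*(⅙)*132)*(17/4) = (11/2)*(17/4) = 187/8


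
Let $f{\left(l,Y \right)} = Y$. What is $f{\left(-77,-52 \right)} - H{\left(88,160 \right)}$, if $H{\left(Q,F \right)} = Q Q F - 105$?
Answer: $-1238987$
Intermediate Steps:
$H{\left(Q,F \right)} = -105 + F Q^{2}$ ($H{\left(Q,F \right)} = Q^{2} F - 105 = F Q^{2} - 105 = -105 + F Q^{2}$)
$f{\left(-77,-52 \right)} - H{\left(88,160 \right)} = -52 - \left(-105 + 160 \cdot 88^{2}\right) = -52 - \left(-105 + 160 \cdot 7744\right) = -52 - \left(-105 + 1239040\right) = -52 - 1238935 = -1238987$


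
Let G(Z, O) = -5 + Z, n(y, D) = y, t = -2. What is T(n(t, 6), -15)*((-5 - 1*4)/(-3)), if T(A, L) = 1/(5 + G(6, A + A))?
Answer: 1/2 ≈ 0.50000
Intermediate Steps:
T(A, L) = 1/6 (T(A, L) = 1/(5 + (-5 + 6)) = 1/(5 + 1) = 1/6)
T(n(t, 6), -15)*((-5 - 1*4)/(-3)) = ((-5 - 1*4)/(-3))/6 = ((-5 - 4)*(-1/3))/6 = (-9*(-1/3))/6 = (1/6)*3 = 1/2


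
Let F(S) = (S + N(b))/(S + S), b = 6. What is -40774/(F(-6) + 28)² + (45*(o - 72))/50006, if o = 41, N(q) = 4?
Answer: -73441849779/1428221366 ≈ -51.422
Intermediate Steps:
F(S) = (4 + S)/(2*S) (F(S) = (S + 4)/(S + S) = (4 + S)/((2*S)) = (4 + S)*(1/(2*S)) = (4 + S)/(2*S))
-40774/(F(-6) + 28)² + (45*(o - 72))/50006 = -40774/((½)*(4 - 6)/(-6) + 28)² + (45*(41 - 72))/50006 = -40774/((½)*(-⅙)*(-2) + 28)² + (45*(-31))*(1/50006) = -40774/(⅙ + 28)² - 1395*1/50006 = -40774/((169/6)²) - 1395/50006 = -40774/28561/36 - 1395/50006 = -40774*36/28561 - 1395/50006 = -1467864/28561 - 1395/50006 = -73441849779/1428221366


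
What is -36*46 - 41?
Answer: -1697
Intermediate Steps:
-36*46 - 41 = -1656 - 41 = -1697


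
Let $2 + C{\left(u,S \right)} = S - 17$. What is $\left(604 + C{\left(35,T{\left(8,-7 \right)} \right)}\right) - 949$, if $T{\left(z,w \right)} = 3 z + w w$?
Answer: $-291$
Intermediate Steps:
$T{\left(z,w \right)} = w^{2} + 3 z$ ($T{\left(z,w \right)} = 3 z + w^{2} = w^{2} + 3 z$)
$C{\left(u,S \right)} = -19 + S$ ($C{\left(u,S \right)} = -2 + \left(S - 17\right) = -2 + \left(-17 + S\right) = -19 + S$)
$\left(604 + C{\left(35,T{\left(8,-7 \right)} \right)}\right) - 949 = \left(604 + \left(-19 + \left(\left(-7\right)^{2} + 3 \cdot 8\right)\right)\right) - 949 = \left(604 + \left(-19 + \left(49 + 24\right)\right)\right) - 949 = \left(604 + \left(-19 + 73\right)\right) - 949 = \left(604 + 54\right) - 949 = 658 - 949 = -291$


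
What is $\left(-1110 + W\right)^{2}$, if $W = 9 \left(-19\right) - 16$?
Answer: $1682209$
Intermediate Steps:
$W = -187$ ($W = -171 - 16 = -187$)
$\left(-1110 + W\right)^{2} = \left(-1110 - 187\right)^{2} = \left(-1297\right)^{2} = 1682209$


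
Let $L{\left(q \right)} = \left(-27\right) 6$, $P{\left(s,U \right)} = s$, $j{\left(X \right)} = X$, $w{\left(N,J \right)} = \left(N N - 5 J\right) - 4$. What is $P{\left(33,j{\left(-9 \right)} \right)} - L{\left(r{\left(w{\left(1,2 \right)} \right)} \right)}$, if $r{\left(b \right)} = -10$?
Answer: $195$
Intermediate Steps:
$w{\left(N,J \right)} = -4 + N^{2} - 5 J$ ($w{\left(N,J \right)} = \left(N^{2} - 5 J\right) - 4 = -4 + N^{2} - 5 J$)
$L{\left(q \right)} = -162$
$P{\left(33,j{\left(-9 \right)} \right)} - L{\left(r{\left(w{\left(1,2 \right)} \right)} \right)} = 33 - -162 = 33 + 162 = 195$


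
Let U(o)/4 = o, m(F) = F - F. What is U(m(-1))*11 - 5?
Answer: -5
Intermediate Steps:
m(F) = 0
U(o) = 4*o
U(m(-1))*11 - 5 = (4*0)*11 - 5 = 0*11 - 5 = 0 - 5 = -5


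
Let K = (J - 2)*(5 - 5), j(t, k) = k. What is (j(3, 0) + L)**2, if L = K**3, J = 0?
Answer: 0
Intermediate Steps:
K = 0 (K = (0 - 2)*(5 - 5) = -2*0 = 0)
L = 0 (L = 0**3 = 0)
(j(3, 0) + L)**2 = (0 + 0)**2 = 0**2 = 0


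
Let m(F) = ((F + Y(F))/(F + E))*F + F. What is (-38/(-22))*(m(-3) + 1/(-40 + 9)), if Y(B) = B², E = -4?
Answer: -1900/2387 ≈ -0.79598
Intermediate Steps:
m(F) = F + F*(F + F²)/(-4 + F) (m(F) = ((F + F²)/(F - 4))*F + F = ((F + F²)/(-4 + F))*F + F = F*(F + F²)/(-4 + F) + F = F + F*(F + F²)/(-4 + F))
(-38/(-22))*(m(-3) + 1/(-40 + 9)) = (-38/(-22))*(-3*(-4 + (-3)² + 2*(-3))/(-4 - 3) + 1/(-40 + 9)) = (-38*(-1/22))*(-3*(-4 + 9 - 6)/(-7) + 1/(-31)) = 19*(-3*(-⅐)*(-1) - 1/31)/11 = 19*(-3/7 - 1/31)/11 = (19/11)*(-100/217) = -1900/2387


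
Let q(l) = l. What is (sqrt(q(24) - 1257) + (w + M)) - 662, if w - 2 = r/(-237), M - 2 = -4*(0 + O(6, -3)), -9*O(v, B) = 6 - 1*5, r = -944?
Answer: -464690/711 + 3*I*sqrt(137) ≈ -653.57 + 35.114*I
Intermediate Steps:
O(v, B) = -1/9 (O(v, B) = -(6 - 1*5)/9 = -(6 - 5)/9 = -1/9*1 = -1/9)
M = 22/9 (M = 2 - 4*(0 - 1/9) = 2 - 4*(-1/9) = 2 + 4/9 = 22/9 ≈ 2.4444)
w = 1418/237 (w = 2 - 944/(-237) = 2 - 944*(-1/237) = 2 + 944/237 = 1418/237 ≈ 5.9831)
(sqrt(q(24) - 1257) + (w + M)) - 662 = (sqrt(24 - 1257) + (1418/237 + 22/9)) - 662 = (sqrt(-1233) + 5992/711) - 662 = (3*I*sqrt(137) + 5992/711) - 662 = (5992/711 + 3*I*sqrt(137)) - 662 = -464690/711 + 3*I*sqrt(137)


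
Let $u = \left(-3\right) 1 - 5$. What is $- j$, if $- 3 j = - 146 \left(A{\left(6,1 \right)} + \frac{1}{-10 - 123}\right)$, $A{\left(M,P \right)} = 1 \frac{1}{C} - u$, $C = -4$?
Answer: $- \frac{100229}{266} \approx -376.8$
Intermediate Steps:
$u = -8$ ($u = -3 - 5 = -8$)
$A{\left(M,P \right)} = \frac{31}{4}$ ($A{\left(M,P \right)} = 1 \frac{1}{-4} - -8 = 1 \left(- \frac{1}{4}\right) + 8 = - \frac{1}{4} + 8 = \frac{31}{4}$)
$j = \frac{100229}{266}$ ($j = - \frac{\left(-146\right) \left(\frac{31}{4} + \frac{1}{-10 - 123}\right)}{3} = - \frac{\left(-146\right) \left(\frac{31}{4} + \frac{1}{-133}\right)}{3} = - \frac{\left(-146\right) \left(\frac{31}{4} - \frac{1}{133}\right)}{3} = - \frac{\left(-146\right) \frac{4119}{532}}{3} = \left(- \frac{1}{3}\right) \left(- \frac{300687}{266}\right) = \frac{100229}{266} \approx 376.8$)
$- j = \left(-1\right) \frac{100229}{266} = - \frac{100229}{266}$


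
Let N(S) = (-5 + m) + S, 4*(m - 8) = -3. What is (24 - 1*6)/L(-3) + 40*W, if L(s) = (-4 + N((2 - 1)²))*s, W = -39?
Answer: -1552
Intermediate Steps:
m = 29/4 (m = 8 + (¼)*(-3) = 8 - ¾ = 29/4 ≈ 7.2500)
N(S) = 9/4 + S (N(S) = (-5 + 29/4) + S = 9/4 + S)
L(s) = -3*s/4 (L(s) = (-4 + (9/4 + (2 - 1)²))*s = (-4 + (9/4 + 1²))*s = (-4 + (9/4 + 1))*s = (-4 + 13/4)*s = -3*s/4)
(24 - 1*6)/L(-3) + 40*W = (24 - 1*6)/((-¾*(-3))) + 40*(-39) = (24 - 6)/(9/4) - 1560 = 18*(4/9) - 1560 = 8 - 1560 = -1552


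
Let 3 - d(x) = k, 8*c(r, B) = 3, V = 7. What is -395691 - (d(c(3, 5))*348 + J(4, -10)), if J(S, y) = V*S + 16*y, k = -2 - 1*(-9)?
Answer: -394167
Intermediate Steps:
c(r, B) = 3/8 (c(r, B) = (⅛)*3 = 3/8)
k = 7 (k = -2 + 9 = 7)
J(S, y) = 7*S + 16*y
d(x) = -4 (d(x) = 3 - 1*7 = 3 - 7 = -4)
-395691 - (d(c(3, 5))*348 + J(4, -10)) = -395691 - (-4*348 + (7*4 + 16*(-10))) = -395691 - (-1392 + (28 - 160)) = -395691 - (-1392 - 132) = -395691 - 1*(-1524) = -395691 + 1524 = -394167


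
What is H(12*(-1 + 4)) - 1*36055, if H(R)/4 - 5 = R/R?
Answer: -36031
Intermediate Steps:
H(R) = 24 (H(R) = 20 + 4*(R/R) = 20 + 4*1 = 20 + 4 = 24)
H(12*(-1 + 4)) - 1*36055 = 24 - 1*36055 = 24 - 36055 = -36031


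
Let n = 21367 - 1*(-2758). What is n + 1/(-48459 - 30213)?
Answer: 1897961999/78672 ≈ 24125.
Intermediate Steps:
n = 24125 (n = 21367 + 2758 = 24125)
n + 1/(-48459 - 30213) = 24125 + 1/(-48459 - 30213) = 24125 + 1/(-78672) = 24125 - 1/78672 = 1897961999/78672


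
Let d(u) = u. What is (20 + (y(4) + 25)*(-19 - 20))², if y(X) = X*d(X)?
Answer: 2493241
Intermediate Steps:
y(X) = X² (y(X) = X*X = X²)
(20 + (y(4) + 25)*(-19 - 20))² = (20 + (4² + 25)*(-19 - 20))² = (20 + (16 + 25)*(-39))² = (20 + 41*(-39))² = (20 - 1599)² = (-1579)² = 2493241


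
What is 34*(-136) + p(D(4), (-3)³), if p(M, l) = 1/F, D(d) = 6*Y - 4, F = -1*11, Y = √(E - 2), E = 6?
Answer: -50865/11 ≈ -4624.1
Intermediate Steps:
Y = 2 (Y = √(6 - 2) = √4 = 2)
F = -11
D(d) = 8 (D(d) = 6*2 - 4 = 12 - 4 = 8)
p(M, l) = -1/11 (p(M, l) = 1/(-11) = -1/11)
34*(-136) + p(D(4), (-3)³) = 34*(-136) - 1/11 = -4624 - 1/11 = -50865/11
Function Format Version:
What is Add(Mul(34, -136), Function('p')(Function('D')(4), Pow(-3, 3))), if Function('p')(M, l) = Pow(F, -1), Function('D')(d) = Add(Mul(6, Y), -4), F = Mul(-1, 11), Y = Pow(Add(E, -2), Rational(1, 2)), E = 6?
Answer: Rational(-50865, 11) ≈ -4624.1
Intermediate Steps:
Y = 2 (Y = Pow(Add(6, -2), Rational(1, 2)) = Pow(4, Rational(1, 2)) = 2)
F = -11
Function('D')(d) = 8 (Function('D')(d) = Add(Mul(6, 2), -4) = Add(12, -4) = 8)
Function('p')(M, l) = Rational(-1, 11) (Function('p')(M, l) = Pow(-11, -1) = Rational(-1, 11))
Add(Mul(34, -136), Function('p')(Function('D')(4), Pow(-3, 3))) = Add(Mul(34, -136), Rational(-1, 11)) = Add(-4624, Rational(-1, 11)) = Rational(-50865, 11)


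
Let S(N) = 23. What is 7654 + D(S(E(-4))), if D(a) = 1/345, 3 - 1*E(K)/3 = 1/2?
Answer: 2640631/345 ≈ 7654.0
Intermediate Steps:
E(K) = 15/2 (E(K) = 9 - 3/2 = 15/2)
D(a) = 1/345
7654 + D(S(E(-4))) = 7654 + 1/345 = 2640631/345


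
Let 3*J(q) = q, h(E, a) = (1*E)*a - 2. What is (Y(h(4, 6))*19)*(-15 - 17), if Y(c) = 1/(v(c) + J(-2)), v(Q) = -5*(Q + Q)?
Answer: 912/331 ≈ 2.7553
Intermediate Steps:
h(E, a) = -2 + E*a (h(E, a) = E*a - 2 = -2 + E*a)
v(Q) = -10*Q
J(q) = q/3
Y(c) = 1/(-⅔ - 10*c) (Y(c) = 1/(-10*c + (⅓)*(-2)) = 1/(-10*c - ⅔) = 1/(-⅔ - 10*c))
(Y(h(4, 6))*19)*(-15 - 17) = (-3/(2 + 30*(-2 + 4*6))*19)*(-15 - 17) = (-3/(2 + 30*(-2 + 24))*19)*(-32) = (-3/(2 + 30*22)*19)*(-32) = (-3/(2 + 660)*19)*(-32) = (-3/662*19)*(-32) = (-3*1/662*19)*(-32) = -3/662*19*(-32) = -57/662*(-32) = 912/331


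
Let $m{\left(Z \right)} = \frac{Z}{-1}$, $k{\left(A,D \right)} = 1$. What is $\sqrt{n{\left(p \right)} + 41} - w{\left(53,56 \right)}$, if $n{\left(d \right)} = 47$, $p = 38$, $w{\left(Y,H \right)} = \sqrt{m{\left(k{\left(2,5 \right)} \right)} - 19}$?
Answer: $2 \sqrt{22} - 2 i \sqrt{5} \approx 9.3808 - 4.4721 i$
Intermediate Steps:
$m{\left(Z \right)} = - Z$ ($m{\left(Z \right)} = Z \left(-1\right) = - Z$)
$w{\left(Y,H \right)} = 2 i \sqrt{5}$ ($w{\left(Y,H \right)} = \sqrt{\left(-1\right) 1 - 19} = \sqrt{-1 - 19} = \sqrt{-20} = 2 i \sqrt{5}$)
$\sqrt{n{\left(p \right)} + 41} - w{\left(53,56 \right)} = \sqrt{47 + 41} - 2 i \sqrt{5} = \sqrt{88} - 2 i \sqrt{5} = 2 \sqrt{22} - 2 i \sqrt{5}$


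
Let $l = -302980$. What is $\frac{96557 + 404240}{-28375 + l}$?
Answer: $- \frac{500797}{331355} \approx -1.5114$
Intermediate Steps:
$\frac{96557 + 404240}{-28375 + l} = \frac{96557 + 404240}{-28375 - 302980} = \frac{500797}{-331355} = 500797 \left(- \frac{1}{331355}\right) = - \frac{500797}{331355}$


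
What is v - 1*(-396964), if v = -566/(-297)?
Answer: 117898874/297 ≈ 3.9697e+5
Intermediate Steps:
v = 566/297 (v = -1/297*(-566) = 566/297 ≈ 1.9057)
v - 1*(-396964) = 566/297 - 1*(-396964) = 566/297 + 396964 = 117898874/297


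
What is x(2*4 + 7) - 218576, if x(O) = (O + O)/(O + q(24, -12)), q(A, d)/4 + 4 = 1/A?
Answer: -218612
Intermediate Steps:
q(A, d) = -16 + 4/A (q(A, d) = -16 + 4*(1/A) = -16 + 4/A)
x(O) = 2*O/(-95/6 + O) (x(O) = (O + O)/(O + (-16 + 4/24)) = (2*O)/(O + (-16 + 4*(1/24))) = (2*O)/(O + (-16 + ⅙)) = (2*O)/(O - 95/6) = (2*O)/(-95/6 + O) = 2*O/(-95/6 + O))
x(2*4 + 7) - 218576 = 12*(2*4 + 7)/(-95 + 6*(2*4 + 7)) - 218576 = 12*(8 + 7)/(-95 + 6*(8 + 7)) - 218576 = 12*15/(-95 + 6*15) - 218576 = 12*15/(-95 + 90) - 218576 = 12*15/(-5) - 218576 = 12*15*(-⅕) - 218576 = -36 - 218576 = -218612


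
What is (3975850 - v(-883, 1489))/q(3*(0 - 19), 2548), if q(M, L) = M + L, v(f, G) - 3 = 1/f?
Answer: 3510672902/2199553 ≈ 1596.1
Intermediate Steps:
v(f, G) = 3 + 1/f
q(M, L) = L + M
(3975850 - v(-883, 1489))/q(3*(0 - 19), 2548) = (3975850 - (3 + 1/(-883)))/(2548 + 3*(0 - 19)) = (3975850 - (3 - 1/883))/(2548 + 3*(-19)) = (3975850 - 1*2648/883)/(2548 - 57) = (3975850 - 2648/883)/2491 = (3510672902/883)*(1/2491) = 3510672902/2199553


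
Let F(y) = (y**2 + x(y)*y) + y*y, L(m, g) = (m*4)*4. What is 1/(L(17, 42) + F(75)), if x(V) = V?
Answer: 1/17147 ≈ 5.8319e-5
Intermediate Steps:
L(m, g) = 16*m (L(m, g) = (4*m)*4 = 16*m)
F(y) = 3*y**2 (F(y) = (y**2 + y*y) + y*y = (y**2 + y**2) + y**2 = 2*y**2 + y**2 = 3*y**2)
1/(L(17, 42) + F(75)) = 1/(16*17 + 3*75**2) = 1/(272 + 3*5625) = 1/(272 + 16875) = 1/17147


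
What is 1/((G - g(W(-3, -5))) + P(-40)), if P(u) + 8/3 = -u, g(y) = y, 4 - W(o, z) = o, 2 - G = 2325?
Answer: -3/6878 ≈ -0.00043617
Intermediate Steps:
G = -2323 (G = 2 - 1*2325 = 2 - 2325 = -2323)
W(o, z) = 4 - o
P(u) = -8/3 - u
1/((G - g(W(-3, -5))) + P(-40)) = 1/((-2323 - (4 - 1*(-3))) + (-8/3 - 1*(-40))) = 1/((-2323 - (4 + 3)) + (-8/3 + 40)) = 1/((-2323 - 1*7) + 112/3) = 1/((-2323 - 7) + 112/3) = 1/(-2330 + 112/3) = 1/(-6878/3) = -3/6878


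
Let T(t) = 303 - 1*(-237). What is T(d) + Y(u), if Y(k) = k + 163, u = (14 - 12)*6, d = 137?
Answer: 715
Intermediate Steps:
u = 12 (u = 2*6 = 12)
T(t) = 540 (T(t) = 303 + 237 = 540)
Y(k) = 163 + k
T(d) + Y(u) = 540 + (163 + 12) = 540 + 175 = 715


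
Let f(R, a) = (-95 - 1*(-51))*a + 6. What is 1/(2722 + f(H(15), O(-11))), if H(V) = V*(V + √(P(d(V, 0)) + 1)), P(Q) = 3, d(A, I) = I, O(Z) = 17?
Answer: 1/1980 ≈ 0.00050505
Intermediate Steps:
H(V) = V*(2 + V) (H(V) = V*(V + √(3 + 1)) = V*(V + √4) = V*(V + 2) = V*(2 + V))
f(R, a) = 6 - 44*a (f(R, a) = (-95 + 51)*a + 6 = -44*a + 6 = 6 - 44*a)
1/(2722 + f(H(15), O(-11))) = 1/(2722 + (6 - 44*17)) = 1/(2722 + (6 - 748)) = 1/(2722 - 742) = 1/1980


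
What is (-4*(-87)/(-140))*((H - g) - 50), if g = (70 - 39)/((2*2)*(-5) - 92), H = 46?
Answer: 36279/3920 ≈ 9.2549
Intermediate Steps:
g = -31/112 (g = 31/(4*(-5) - 92) = 31/(-20 - 92) = 31/(-112) = 31*(-1/112) = -31/112 ≈ -0.27679)
(-4*(-87)/(-140))*((H - g) - 50) = (-4*(-87)/(-140))*((46 - 1*(-31/112)) - 50) = (348*(-1/140))*((46 + 31/112) - 50) = -87*(5183/112 - 50)/35 = -87/35*(-417/112) = 36279/3920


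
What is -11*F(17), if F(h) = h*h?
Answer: -3179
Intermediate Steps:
F(h) = h²
-11*F(17) = -11*17² = -11*289 = -3179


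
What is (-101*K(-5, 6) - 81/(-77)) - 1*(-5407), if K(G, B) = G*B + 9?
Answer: 579737/77 ≈ 7529.1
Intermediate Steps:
K(G, B) = 9 + B*G (K(G, B) = B*G + 9 = 9 + B*G)
(-101*K(-5, 6) - 81/(-77)) - 1*(-5407) = (-101*(9 + 6*(-5)) - 81/(-77)) - 1*(-5407) = (-101*(9 - 30) - 81*(-1/77)) + 5407 = (-101*(-21) + 81/77) + 5407 = (2121 + 81/77) + 5407 = 163398/77 + 5407 = 579737/77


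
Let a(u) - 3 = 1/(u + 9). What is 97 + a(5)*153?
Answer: 7937/14 ≈ 566.93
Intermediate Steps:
a(u) = 3 + 1/(9 + u) (a(u) = 3 + 1/(u + 9) = 3 + 1/(9 + u))
97 + a(5)*153 = 97 + ((28 + 3*5)/(9 + 5))*153 = 97 + ((28 + 15)/14)*153 = 97 + ((1/14)*43)*153 = 97 + (43/14)*153 = 97 + 6579/14 = 7937/14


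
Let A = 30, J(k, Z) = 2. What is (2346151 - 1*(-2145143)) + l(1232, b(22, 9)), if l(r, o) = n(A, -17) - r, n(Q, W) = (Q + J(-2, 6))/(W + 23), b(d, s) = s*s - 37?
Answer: 13470202/3 ≈ 4.4901e+6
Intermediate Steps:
b(d, s) = -37 + s**2 (b(d, s) = s**2 - 37 = -37 + s**2)
n(Q, W) = (2 + Q)/(23 + W) (n(Q, W) = (Q + 2)/(W + 23) = (2 + Q)/(23 + W))
l(r, o) = 16/3 - r (l(r, o) = (2 + 30)/(23 - 17) - r = 32/6 - r = (1/6)*32 - r = 16/3 - r)
(2346151 - 1*(-2145143)) + l(1232, b(22, 9)) = (2346151 - 1*(-2145143)) + (16/3 - 1*1232) = (2346151 + 2145143) + (16/3 - 1232) = 4491294 - 3680/3 = 13470202/3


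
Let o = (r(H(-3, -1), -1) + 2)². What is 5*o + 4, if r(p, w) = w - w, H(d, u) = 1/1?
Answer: 24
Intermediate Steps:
H(d, u) = 1
r(p, w) = 0
o = 4 (o = (0 + 2)² = 2² = 4)
5*o + 4 = 5*4 + 4 = 20 + 4 = 24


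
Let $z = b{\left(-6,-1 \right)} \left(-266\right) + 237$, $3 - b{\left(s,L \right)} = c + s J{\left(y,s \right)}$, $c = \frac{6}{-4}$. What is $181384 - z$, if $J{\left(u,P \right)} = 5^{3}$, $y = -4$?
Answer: $381844$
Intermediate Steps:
$c = - \frac{3}{2}$ ($c = 6 \left(- \frac{1}{4}\right) = - \frac{3}{2} \approx -1.5$)
$J{\left(u,P \right)} = 125$
$b{\left(s,L \right)} = \frac{9}{2} - 125 s$ ($b{\left(s,L \right)} = 3 - \left(- \frac{3}{2} + s 125\right) = 3 - \left(- \frac{3}{2} + 125 s\right) = \frac{9}{2} - 125 s$)
$z = -200460$ ($z = \left(\frac{9}{2} - -750\right) \left(-266\right) + 237 = \left(\frac{9}{2} + 750\right) \left(-266\right) + 237 = \frac{1509}{2} \left(-266\right) + 237 = -200697 + 237 = -200460$)
$181384 - z = 181384 - -200460 = 181384 + 200460 = 381844$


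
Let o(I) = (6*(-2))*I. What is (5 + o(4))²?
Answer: 1849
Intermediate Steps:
o(I) = -12*I
(5 + o(4))² = (5 - 12*4)² = (5 - 48)² = (-43)² = 1849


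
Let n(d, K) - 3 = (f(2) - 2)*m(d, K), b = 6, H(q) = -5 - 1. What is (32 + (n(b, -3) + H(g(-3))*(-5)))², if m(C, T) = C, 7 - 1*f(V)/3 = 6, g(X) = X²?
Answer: 5041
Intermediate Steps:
f(V) = 3 (f(V) = 21 - 3*6 = 21 - 18 = 3)
H(q) = -6
n(d, K) = 3 + d (n(d, K) = 3 + (3 - 2)*d = 3 + 1*d = 3 + d)
(32 + (n(b, -3) + H(g(-3))*(-5)))² = (32 + ((3 + 6) - 6*(-5)))² = (32 + (9 + 30))² = (32 + 39)² = 71² = 5041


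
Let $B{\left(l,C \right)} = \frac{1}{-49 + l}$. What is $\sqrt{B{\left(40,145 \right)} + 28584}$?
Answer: $\frac{\sqrt{257255}}{3} \approx 169.07$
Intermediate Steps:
$\sqrt{B{\left(40,145 \right)} + 28584} = \sqrt{\frac{1}{-49 + 40} + 28584} = \sqrt{\frac{1}{-9} + 28584} = \sqrt{- \frac{1}{9} + 28584} = \sqrt{\frac{257255}{9}} = \frac{\sqrt{257255}}{3}$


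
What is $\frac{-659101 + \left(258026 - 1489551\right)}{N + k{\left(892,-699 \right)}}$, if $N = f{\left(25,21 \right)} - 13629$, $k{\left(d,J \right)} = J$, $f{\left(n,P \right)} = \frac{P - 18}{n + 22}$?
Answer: $\frac{88859422}{673413} \approx 131.95$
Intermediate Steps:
$f{\left(n,P \right)} = \frac{-18 + P}{22 + n}$
$N = - \frac{640560}{47}$ ($N = \frac{-18 + 21}{22 + 25} - 13629 = \frac{1}{47} \cdot 3 - 13629 = \frac{3}{47} - 13629 = - \frac{640560}{47} \approx -13629.0$)
$\frac{-659101 + \left(258026 - 1489551\right)}{N + k{\left(892,-699 \right)}} = \frac{-659101 + \left(258026 - 1489551\right)}{- \frac{640560}{47} - 699} = \frac{-659101 - 1231525}{- \frac{673413}{47}} = \left(-1890626\right) \left(- \frac{47}{673413}\right) = \frac{88859422}{673413}$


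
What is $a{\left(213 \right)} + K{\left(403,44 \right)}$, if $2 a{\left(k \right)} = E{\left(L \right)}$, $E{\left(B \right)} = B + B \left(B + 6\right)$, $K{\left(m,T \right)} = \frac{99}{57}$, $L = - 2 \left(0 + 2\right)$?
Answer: $- \frac{81}{19} \approx -4.2632$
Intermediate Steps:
$L = -4$ ($L = \left(-2\right) 2 = -4$)
$K{\left(m,T \right)} = \frac{33}{19}$ ($K{\left(m,T \right)} = 99 \cdot \frac{1}{57} = \frac{33}{19}$)
$E{\left(B \right)} = B + B \left(6 + B\right)$
$a{\left(k \right)} = -6$ ($a{\left(k \right)} = \frac{\left(-4\right) \left(7 - 4\right)}{2} = \frac{\left(-4\right) 3}{2} = \frac{1}{2} \left(-12\right) = -6$)
$a{\left(213 \right)} + K{\left(403,44 \right)} = -6 + \frac{33}{19} = - \frac{81}{19}$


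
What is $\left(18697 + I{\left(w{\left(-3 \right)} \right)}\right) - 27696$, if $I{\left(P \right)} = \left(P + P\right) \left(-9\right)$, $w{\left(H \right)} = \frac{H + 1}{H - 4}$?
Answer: $- \frac{63029}{7} \approx -9004.1$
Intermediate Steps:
$w{\left(H \right)} = \frac{1 + H}{-4 + H}$
$I{\left(P \right)} = - 18 P$ ($I{\left(P \right)} = 2 P \left(-9\right) = - 18 P$)
$\left(18697 + I{\left(w{\left(-3 \right)} \right)}\right) - 27696 = \left(18697 - 18 \frac{1 - 3}{-4 - 3}\right) - 27696 = \left(18697 - 18 \frac{1}{-7} \left(-2\right)\right) - 27696 = \left(18697 - 18 \left(\left(- \frac{1}{7}\right) \left(-2\right)\right)\right) - 27696 = \left(18697 - \frac{36}{7}\right) - 27696 = \frac{130843}{7} - 27696 = - \frac{63029}{7}$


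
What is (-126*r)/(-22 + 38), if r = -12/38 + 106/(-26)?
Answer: 68355/1976 ≈ 34.593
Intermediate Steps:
r = -1085/247 (r = -12*1/38 + 106*(-1/26) = -6/19 - 53/13 = -1085/247 ≈ -4.3927)
(-126*r)/(-22 + 38) = (-126*(-1085/247))/(-22 + 38) = (136710/247)/16 = (136710/247)*(1/16) = 68355/1976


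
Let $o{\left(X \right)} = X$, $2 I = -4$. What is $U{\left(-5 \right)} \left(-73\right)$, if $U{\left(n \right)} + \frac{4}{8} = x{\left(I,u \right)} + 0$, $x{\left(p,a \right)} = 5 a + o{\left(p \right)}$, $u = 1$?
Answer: $- \frac{365}{2} \approx -182.5$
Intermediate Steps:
$I = -2$ ($I = \frac{1}{2} \left(-4\right) = -2$)
$x{\left(p,a \right)} = p + 5 a$ ($x{\left(p,a \right)} = 5 a + p = p + 5 a$)
$U{\left(n \right)} = \frac{5}{2}$ ($U{\left(n \right)} = - \frac{1}{2} + \left(\left(-2 + 5 \cdot 1\right) + 0\right) = - \frac{1}{2} + \left(\left(-2 + 5\right) + 0\right) = - \frac{1}{2} + \left(3 + 0\right) = - \frac{1}{2} + 3 = \frac{5}{2}$)
$U{\left(-5 \right)} \left(-73\right) = \frac{5}{2} \left(-73\right) = - \frac{365}{2}$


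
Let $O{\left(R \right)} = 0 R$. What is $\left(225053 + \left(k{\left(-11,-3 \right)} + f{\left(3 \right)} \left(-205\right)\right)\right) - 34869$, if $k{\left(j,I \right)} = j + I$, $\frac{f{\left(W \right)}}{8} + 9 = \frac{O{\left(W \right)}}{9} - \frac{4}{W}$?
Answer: $\frac{621350}{3} \approx 2.0712 \cdot 10^{5}$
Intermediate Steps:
$O{\left(R \right)} = 0$
$f{\left(W \right)} = -72 - \frac{32}{W}$ ($f{\left(W \right)} = -72 + 8 \left(\frac{0}{9} - \frac{4}{W}\right) = -72 + 8 \left(0 \cdot \frac{1}{9} - \frac{4}{W}\right) = -72 + 8 \left(0 - \frac{4}{W}\right) = -72 + 8 \left(- \frac{4}{W}\right) = -72 - \frac{32}{W}$)
$k{\left(j,I \right)} = I + j$
$\left(225053 + \left(k{\left(-11,-3 \right)} + f{\left(3 \right)} \left(-205\right)\right)\right) - 34869 = \left(225053 + \left(\left(-3 - 11\right) + \left(-72 - \frac{32}{3}\right) \left(-205\right)\right)\right) - 34869 = \left(225053 - \left(14 - \left(-72 - \frac{32}{3}\right) \left(-205\right)\right)\right) - 34869 = \left(225053 - - \frac{50798}{3}\right) - 34869 = \left(225053 + \left(-14 + \frac{50840}{3}\right)\right) - 34869 = \left(225053 + \frac{50798}{3}\right) - 34869 = \frac{725957}{3} - 34869 = \frac{621350}{3}$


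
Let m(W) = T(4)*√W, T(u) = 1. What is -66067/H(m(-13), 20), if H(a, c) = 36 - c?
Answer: -66067/16 ≈ -4129.2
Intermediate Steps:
m(W) = √W (m(W) = 1*√W = √W)
-66067/H(m(-13), 20) = -66067/(36 - 1*20) = -66067/(36 - 20) = -66067/16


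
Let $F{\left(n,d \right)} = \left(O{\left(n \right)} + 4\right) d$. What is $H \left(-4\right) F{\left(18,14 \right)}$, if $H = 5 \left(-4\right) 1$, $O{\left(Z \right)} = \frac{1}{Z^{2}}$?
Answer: $\frac{363160}{81} \approx 4483.5$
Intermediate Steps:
$O{\left(Z \right)} = \frac{1}{Z^{2}}$
$F{\left(n,d \right)} = d \left(4 + \frac{1}{n^{2}}\right)$ ($F{\left(n,d \right)} = \left(\frac{1}{n^{2}} + 4\right) d = \left(4 + \frac{1}{n^{2}}\right) d = d \left(4 + \frac{1}{n^{2}}\right)$)
$H = -20$ ($H = \left(-20\right) 1 = -20$)
$H \left(-4\right) F{\left(18,14 \right)} = \left(-20\right) \left(-4\right) \left(4 \cdot 14 + \frac{14}{324}\right) = 80 \left(56 + 14 \cdot \frac{1}{324}\right) = 80 \left(56 + \frac{7}{162}\right) = 80 \cdot \frac{9079}{162} = \frac{363160}{81}$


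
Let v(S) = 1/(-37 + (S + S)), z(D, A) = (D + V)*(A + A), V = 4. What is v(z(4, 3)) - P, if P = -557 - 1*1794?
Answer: 138710/59 ≈ 2351.0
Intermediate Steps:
z(D, A) = 2*A*(4 + D) (z(D, A) = (D + 4)*(A + A) = (4 + D)*(2*A) = 2*A*(4 + D))
v(S) = 1/(-37 + 2*S)
P = -2351 (P = -557 - 1794 = -2351)
v(z(4, 3)) - P = 1/(-37 + 2*(2*3*(4 + 4))) - 1*(-2351) = 1/(-37 + 2*(2*3*8)) + 2351 = 1/(-37 + 2*48) + 2351 = 1/(-37 + 96) + 2351 = 1/59 + 2351 = 138710/59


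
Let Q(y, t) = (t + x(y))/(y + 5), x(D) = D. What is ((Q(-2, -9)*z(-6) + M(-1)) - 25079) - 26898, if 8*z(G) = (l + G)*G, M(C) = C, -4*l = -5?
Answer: -831857/16 ≈ -51991.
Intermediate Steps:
l = 5/4 (l = -¼*(-5) = 5/4 ≈ 1.2500)
z(G) = G*(5/4 + G)/8 (z(G) = ((5/4 + G)*G)/8 = (G*(5/4 + G))/8 = G*(5/4 + G)/8)
Q(y, t) = (t + y)/(5 + y) (Q(y, t) = (t + y)/(y + 5) = (t + y)/(5 + y))
((Q(-2, -9)*z(-6) + M(-1)) - 25079) - 26898 = ((((-9 - 2)/(5 - 2))*((1/32)*(-6)*(5 + 4*(-6))) - 1) - 25079) - 26898 = (((-11/3)*((1/32)*(-6)*(5 - 24)) - 1) - 25079) - 26898 = ((((⅓)*(-11))*((1/32)*(-6)*(-19)) - 1) - 25079) - 26898 = ((-11/3*57/16 - 1) - 25079) - 26898 = ((-209/16 - 1) - 25079) - 26898 = (-225/16 - 25079) - 26898 = -401489/16 - 26898 = -831857/16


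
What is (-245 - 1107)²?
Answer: 1827904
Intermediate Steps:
(-245 - 1107)² = (-1352)² = 1827904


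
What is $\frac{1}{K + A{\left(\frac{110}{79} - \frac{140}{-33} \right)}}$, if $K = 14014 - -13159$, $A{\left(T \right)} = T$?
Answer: $\frac{2607}{70854701} \approx 3.6794 \cdot 10^{-5}$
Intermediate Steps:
$K = 27173$ ($K = 14014 + 13159 = 27173$)
$\frac{1}{K + A{\left(\frac{110}{79} - \frac{140}{-33} \right)}} = \frac{1}{27173 + \left(\frac{110}{79} - \frac{140}{-33}\right)} = \frac{1}{27173 + \left(110 \cdot \frac{1}{79} - - \frac{140}{33}\right)} = \frac{1}{27173 + \left(\frac{110}{79} + \frac{140}{33}\right)} = \frac{1}{27173 + \frac{14690}{2607}} = \frac{1}{\frac{70854701}{2607}} = \frac{2607}{70854701}$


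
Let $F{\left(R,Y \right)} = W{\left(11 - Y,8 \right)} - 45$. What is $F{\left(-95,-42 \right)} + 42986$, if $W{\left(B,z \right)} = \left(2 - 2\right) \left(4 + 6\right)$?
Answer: $42941$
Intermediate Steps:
$W{\left(B,z \right)} = 0$ ($W{\left(B,z \right)} = 0 \cdot 10 = 0$)
$F{\left(R,Y \right)} = -45$ ($F{\left(R,Y \right)} = 0 - 45 = -45$)
$F{\left(-95,-42 \right)} + 42986 = -45 + 42986 = 42941$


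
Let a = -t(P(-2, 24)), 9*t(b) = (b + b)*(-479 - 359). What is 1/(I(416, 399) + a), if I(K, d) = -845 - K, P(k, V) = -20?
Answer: -9/44869 ≈ -0.00020058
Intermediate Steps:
t(b) = -1676*b/9 (t(b) = ((b + b)*(-479 - 359))/9 = ((2*b)*(-838))/9 = (-1676*b)/9 = -1676*b/9)
a = -33520/9 (a = -(-1676)*(-20)/9 = -1*33520/9 = -33520/9 ≈ -3724.4)
1/(I(416, 399) + a) = 1/((-845 - 1*416) - 33520/9) = 1/((-845 - 416) - 33520/9) = 1/(-1261 - 33520/9) = 1/(-44869/9) = -9/44869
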